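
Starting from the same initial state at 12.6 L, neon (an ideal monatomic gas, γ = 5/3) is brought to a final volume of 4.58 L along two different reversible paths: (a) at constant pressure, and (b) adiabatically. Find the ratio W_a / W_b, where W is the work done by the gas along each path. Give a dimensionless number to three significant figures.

Path (a) isobaric: W = P₁(V₂ − V₁) → W_a/(P₁V₁) = -0.6365.
Path (b) adiabatic: W = P₁V₁(1 − (V₁/V₂)^(γ−1))/(γ−1) → W_b/(P₁V₁) = -1.445.
W_a / W_b = -0.6365 / -1.445 = 0.4405.

W_a / W_b ≈ 0.440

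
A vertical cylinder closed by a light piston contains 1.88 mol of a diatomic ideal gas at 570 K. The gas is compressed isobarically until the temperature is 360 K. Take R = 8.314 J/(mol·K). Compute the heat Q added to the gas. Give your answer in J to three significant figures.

Isobaric: W = nRΔT = (1.88)(8.314)(-210) = -3282 J.
ΔU = nCᵥΔT with Cᵥ = 5R/2: ΔU = (1.88)(20.79)(-210) = -8206 J.
Q = ΔU + W = -8206 − 3282 = -11488 J.

Q ≈ -11500 J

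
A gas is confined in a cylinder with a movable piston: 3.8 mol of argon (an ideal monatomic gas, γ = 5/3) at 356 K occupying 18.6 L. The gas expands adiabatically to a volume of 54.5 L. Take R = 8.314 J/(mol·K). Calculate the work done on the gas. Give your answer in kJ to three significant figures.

Adiabatic: TV^(γ−1) = const with γ = 5/3.
T₂ = T₁ (V₁/V₂)^(γ−1) = 356 × (18.6/54.5)^0.667 = 356 × 0.4884 = 173.9 K.
W_by = nCᵥ(T₁ − T₂) = (3.8)(12.47)(356 − 173.9) = 8632 J.
Work on gas = −W_by = -8632 J.

W ≈ -8.63 kJ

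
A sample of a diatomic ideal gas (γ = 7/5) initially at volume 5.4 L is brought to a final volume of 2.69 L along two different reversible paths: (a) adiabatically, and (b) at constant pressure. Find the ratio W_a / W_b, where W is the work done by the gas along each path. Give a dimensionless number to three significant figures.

W_a / W_b ≈ 1.60

Path (a) adiabatic: W = P₁V₁(1 − (V₁/V₂)^(γ−1))/(γ−1) → W_a/(P₁V₁) = -0.8037.
Path (b) isobaric: W = P₁(V₂ − V₁) → W_b/(P₁V₁) = -0.5019.
W_a / W_b = -0.8037 / -0.5019 = 1.601.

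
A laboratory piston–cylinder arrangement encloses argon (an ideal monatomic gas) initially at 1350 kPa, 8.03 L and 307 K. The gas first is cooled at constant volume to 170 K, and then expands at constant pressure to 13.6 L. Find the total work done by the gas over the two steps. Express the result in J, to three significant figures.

Step 1 (isochoric): W = 0 (constant volume).
After step 1: P = 747.6 kPa (V unchanged).
Step 2 (isobaric): W = PΔV = (747.6 kPa)(13.6 − 8.03 L) = 4164 J.
W_total = 0 + 4164 = 4164 J.

W_total ≈ 4160 J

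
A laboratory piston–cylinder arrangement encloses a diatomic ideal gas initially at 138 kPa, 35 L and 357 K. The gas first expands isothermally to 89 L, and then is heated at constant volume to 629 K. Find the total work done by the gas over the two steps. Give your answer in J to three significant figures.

Step 1 (isothermal): W = P₁V₁ ln(V₂/V₁) = (4830) ln(89/35) = 4508 J.
Step 2 (isochoric): W = 0 (constant volume).
W_total = 4508 + 0 = 4508 J.

W_total ≈ 4510 J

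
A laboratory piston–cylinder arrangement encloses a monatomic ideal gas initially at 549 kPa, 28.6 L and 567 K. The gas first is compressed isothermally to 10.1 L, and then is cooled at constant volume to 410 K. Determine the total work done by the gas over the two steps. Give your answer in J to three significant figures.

Step 1 (isothermal): W = P₁V₁ ln(V₂/V₁) = (15701) ln(10.1/28.6) = -16343 J.
Step 2 (isochoric): W = 0 (constant volume).
W_total = -16343 + 0 = -16343 J.

W_total ≈ -16300 J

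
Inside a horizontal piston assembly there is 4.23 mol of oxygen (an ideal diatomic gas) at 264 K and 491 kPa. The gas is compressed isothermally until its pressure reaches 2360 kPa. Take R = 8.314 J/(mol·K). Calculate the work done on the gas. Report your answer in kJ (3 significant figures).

Isothermal process: W = nRT ln(V₂/V₁) = nRT ln(P₁/P₂).
W = (4.23)(8.314)(264) × ln(491/2360)
  = 9284 × ln(0.2081) = 9284 × -1.57
W_by_gas = -14576 J; work on gas = −W_by = 14576 J.

W ≈ 14.6 kJ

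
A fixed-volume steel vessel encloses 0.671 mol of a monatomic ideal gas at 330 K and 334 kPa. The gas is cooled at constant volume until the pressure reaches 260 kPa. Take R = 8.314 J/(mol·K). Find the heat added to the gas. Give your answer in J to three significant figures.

Q ≈ -612 J

Constant volume ⇒ W = 0, so Q = ΔU = nCᵥΔT with Cᵥ = 3R/2 = 12.47 J/(mol·K).
At constant V, T₂/T₁ = P₂/P₁ ⇒ ΔT = T₁(P₂/P₁ − 1) = 330·(260/334 − 1) = -73.11 K.
ΔU = (0.671)(12.47)(-73.11) = -611.8 J.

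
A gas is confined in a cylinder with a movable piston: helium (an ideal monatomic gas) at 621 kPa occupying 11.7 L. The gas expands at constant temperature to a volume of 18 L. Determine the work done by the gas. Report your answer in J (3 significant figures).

Isothermal: W = nRT ln(V₂/V₁) = P₁V₁ ln(V₂/V₁).
P₁V₁ = (621 kPa)(11.7 L) = 7266 J.
W = 7266 × ln(18/11.7) = 7266 × 0.4308
W_by_gas = 3130 J.

W ≈ 3130 J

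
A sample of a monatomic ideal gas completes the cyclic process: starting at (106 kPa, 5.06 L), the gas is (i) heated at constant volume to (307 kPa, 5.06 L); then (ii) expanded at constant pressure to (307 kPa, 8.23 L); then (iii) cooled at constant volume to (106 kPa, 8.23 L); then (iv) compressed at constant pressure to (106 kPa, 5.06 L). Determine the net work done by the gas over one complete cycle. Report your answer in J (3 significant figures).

Constant-volume legs do no work.
W(ii) = (307)(8.23 − 5.06) = 973.2 J; W(iv) = (106)(5.06 − 8.23) = -336 J.
W_net = 973.2 − 336 = 637.2 J (the clockwise enclosed area).

W_net ≈ 637 J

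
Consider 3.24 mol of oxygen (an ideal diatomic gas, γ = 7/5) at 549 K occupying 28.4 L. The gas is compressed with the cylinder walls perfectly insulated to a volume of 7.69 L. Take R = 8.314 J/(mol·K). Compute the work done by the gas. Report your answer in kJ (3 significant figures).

W ≈ -25.4 kJ

Adiabatic: TV^(γ−1) = const with γ = 7/5.
T₂ = T₁ (V₁/V₂)^(γ−1) = 549 × (28.4/7.69)^0.4 = 549 × 1.686 = 925.8 K.
W_by = nCᵥ(T₁ − T₂) = (3.24)(20.79)(549 − 925.8) = -25377 J.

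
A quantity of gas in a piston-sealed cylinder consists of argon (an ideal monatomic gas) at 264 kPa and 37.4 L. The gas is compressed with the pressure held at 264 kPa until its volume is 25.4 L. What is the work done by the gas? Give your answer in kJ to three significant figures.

Isobaric: W = P ΔV.
W = (264 kPa)(25.4 − 37.4 L) = (264)(-12) = -3168 J.

W ≈ -3.17 kJ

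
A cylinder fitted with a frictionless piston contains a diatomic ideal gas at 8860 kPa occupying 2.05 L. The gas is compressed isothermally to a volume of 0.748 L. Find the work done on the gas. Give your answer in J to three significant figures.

W ≈ 18300 J

Isothermal: W = nRT ln(V₂/V₁) = P₁V₁ ln(V₂/V₁).
P₁V₁ = (8860 kPa)(2.05 L) = 18163 J.
W = 18163 × ln(0.748/2.05) = 18163 × -1.008
W_by_gas = -18312 J; work on gas = −W_by = 18312 J.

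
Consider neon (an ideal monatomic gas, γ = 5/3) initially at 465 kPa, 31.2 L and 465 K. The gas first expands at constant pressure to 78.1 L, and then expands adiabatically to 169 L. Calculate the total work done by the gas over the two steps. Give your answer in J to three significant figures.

Step 1 (isobaric): W = PΔV = (465 kPa)(78.1 − 31.2 L) = 21808 J.
After step 1: P = 465 kPa, V = 78.1 L, T = 1164 K.
Step 2 (adiabatic): W = (P₁V₁ − P₂V₂)/(γ−1) = (36316 − 21708)/0.667 = 21913 J.
W_total = 21808 + 21913 = 43722 J.

W_total ≈ 43700 J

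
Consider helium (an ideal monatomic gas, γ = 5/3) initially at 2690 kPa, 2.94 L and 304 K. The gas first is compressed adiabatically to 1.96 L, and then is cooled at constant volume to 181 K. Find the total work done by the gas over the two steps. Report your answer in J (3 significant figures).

Step 1 (adiabatic): W = (P₁V₁ − P₂V₂)/(γ−1) = (7909 − 10363)/0.667 = -3682 J.
Step 2 (isochoric): W = 0 (constant volume).
W_total = -3682 + 0 = -3682 J.

W_total ≈ -3680 J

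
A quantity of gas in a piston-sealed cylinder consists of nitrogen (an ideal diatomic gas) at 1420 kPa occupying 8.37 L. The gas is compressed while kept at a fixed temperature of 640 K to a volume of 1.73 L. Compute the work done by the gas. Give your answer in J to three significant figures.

W ≈ -18700 J

Isothermal: W = nRT ln(V₂/V₁) = P₁V₁ ln(V₂/V₁).
P₁V₁ = (1420 kPa)(8.37 L) = 11885 J.
W = 11885 × ln(1.73/8.37) = 11885 × -1.577
W_by_gas = -18738 J.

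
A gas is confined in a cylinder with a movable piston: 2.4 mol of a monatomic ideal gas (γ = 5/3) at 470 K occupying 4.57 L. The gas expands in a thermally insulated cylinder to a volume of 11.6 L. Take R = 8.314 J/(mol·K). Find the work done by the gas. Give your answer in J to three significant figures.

W ≈ 6510 J

Adiabatic: TV^(γ−1) = const with γ = 5/3.
T₂ = T₁ (V₁/V₂)^(γ−1) = 470 × (4.57/11.6)^0.667 = 470 × 0.5374 = 252.6 K.
W_by = nCᵥ(T₁ − T₂) = (2.4)(12.47)(470 − 252.6) = 6507 J.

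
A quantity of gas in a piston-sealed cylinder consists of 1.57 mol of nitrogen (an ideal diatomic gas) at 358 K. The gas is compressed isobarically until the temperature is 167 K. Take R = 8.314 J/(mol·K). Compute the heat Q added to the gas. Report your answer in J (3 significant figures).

Isobaric: W = nRΔT = (1.57)(8.314)(-191) = -2493 J.
ΔU = nCᵥΔT with Cᵥ = 5R/2: ΔU = (1.57)(20.79)(-191) = -6233 J.
Q = ΔU + W = -6233 − 2493 = -8726 J.

Q ≈ -8730 J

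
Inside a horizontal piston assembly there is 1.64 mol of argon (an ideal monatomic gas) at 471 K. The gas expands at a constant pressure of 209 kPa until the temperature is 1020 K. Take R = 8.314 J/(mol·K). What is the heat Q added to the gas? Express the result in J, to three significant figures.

Q ≈ 18700 J

Isobaric: W = nRΔT = (1.64)(8.314)(549) = 7486 J.
ΔU = nCᵥΔT with Cᵥ = 3R/2: ΔU = (1.64)(12.47)(549) = 11228 J.
Q = ΔU + W = 11228 + 7486 = 18714 J.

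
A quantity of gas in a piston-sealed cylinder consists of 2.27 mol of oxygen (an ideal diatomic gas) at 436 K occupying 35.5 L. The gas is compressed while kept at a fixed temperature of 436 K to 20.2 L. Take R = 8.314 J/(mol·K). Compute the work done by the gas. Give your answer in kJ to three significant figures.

W ≈ -4.64 kJ

Isothermal: W = nRT ln(V₂/V₁).
W = (2.27)(8.314)(436) × ln(20.2/35.5)
  = 8229 × -0.5639
W_by_gas = -4640 J.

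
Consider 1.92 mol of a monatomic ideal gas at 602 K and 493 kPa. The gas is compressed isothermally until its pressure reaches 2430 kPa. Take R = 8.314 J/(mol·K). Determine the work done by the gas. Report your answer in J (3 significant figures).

W ≈ -15300 J

Isothermal process: W = nRT ln(V₂/V₁) = nRT ln(P₁/P₂).
W = (1.92)(8.314)(602) × ln(493/2430)
  = 9610 × ln(0.2029) = 9610 × -1.595
W_by_gas = -15329 J.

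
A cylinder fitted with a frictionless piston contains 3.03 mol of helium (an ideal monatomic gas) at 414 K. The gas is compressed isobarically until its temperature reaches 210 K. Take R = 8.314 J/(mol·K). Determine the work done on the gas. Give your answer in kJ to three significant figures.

W ≈ 5.14 kJ

Isobaric: W = P ΔV = nR ΔT.
W = (3.03)(8.314)(210 − 414) = -5139 J.
Work on gas = −W_by = 5139 J.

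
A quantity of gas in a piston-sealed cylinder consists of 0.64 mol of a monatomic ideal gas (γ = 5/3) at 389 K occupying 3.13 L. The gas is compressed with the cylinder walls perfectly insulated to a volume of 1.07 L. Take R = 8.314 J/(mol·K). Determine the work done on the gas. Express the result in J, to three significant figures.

W ≈ 3250 J

Adiabatic: TV^(γ−1) = const with γ = 5/3.
T₂ = T₁ (V₁/V₂)^(γ−1) = 389 × (3.13/1.07)^0.667 = 389 × 2.045 = 795.7 K.
W_by = nCᵥ(T₁ − T₂) = (0.64)(12.47)(389 − 795.7) = -3246 J.
Work on gas = −W_by = 3246 J.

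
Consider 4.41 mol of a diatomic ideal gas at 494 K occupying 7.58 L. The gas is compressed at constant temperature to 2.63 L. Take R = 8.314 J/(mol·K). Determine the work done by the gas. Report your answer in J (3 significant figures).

W ≈ -19200 J

Isothermal: W = nRT ln(V₂/V₁).
W = (4.41)(8.314)(494) × ln(2.63/7.58)
  = 18112 × -1.059
W_by_gas = -19172 J.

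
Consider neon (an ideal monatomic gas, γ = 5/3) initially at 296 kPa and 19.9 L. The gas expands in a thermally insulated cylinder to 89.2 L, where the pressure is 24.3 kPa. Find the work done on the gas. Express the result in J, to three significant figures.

Adiabatic: W = (P₁V₁ − P₂V₂)/(γ − 1) with γ = 5/3.
P₁V₁ = 5890 J, P₂V₂ = 2168 J.
W = (5890 − 2168) / 0.6667 = 5584 J.
Work on gas = −W_by = -5584 J.

W ≈ -5580 J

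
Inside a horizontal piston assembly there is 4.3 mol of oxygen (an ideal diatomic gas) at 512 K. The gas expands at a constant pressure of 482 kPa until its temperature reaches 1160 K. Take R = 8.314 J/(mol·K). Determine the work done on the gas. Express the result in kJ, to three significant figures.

Isobaric: W = P ΔV = nR ΔT.
W = (4.3)(8.314)(1160 − 512) = 23166 J.
Work on gas = −W_by = -23166 J.

W ≈ -23.2 kJ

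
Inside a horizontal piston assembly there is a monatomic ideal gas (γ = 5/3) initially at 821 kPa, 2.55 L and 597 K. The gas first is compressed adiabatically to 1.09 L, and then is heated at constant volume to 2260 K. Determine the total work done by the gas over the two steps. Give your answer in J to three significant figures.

Step 1 (adiabatic): W = (P₁V₁ − P₂V₂)/(γ−1) = (2094 − 3689)/0.667 = -2394 J.
Step 2 (isochoric): W = 0 (constant volume).
W_total = -2394 + 0 = -2394 J.

W_total ≈ -2390 J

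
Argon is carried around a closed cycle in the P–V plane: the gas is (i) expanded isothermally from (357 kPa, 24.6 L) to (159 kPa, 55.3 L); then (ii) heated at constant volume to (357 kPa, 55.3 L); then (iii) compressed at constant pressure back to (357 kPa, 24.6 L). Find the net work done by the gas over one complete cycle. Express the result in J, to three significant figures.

Leg (i): W = PᵢVᵢ ln(V_f/Vᵢ) = (8782) ln(55.3/24.6) = 7114 J.
Leg (ii): W = 0.
Leg (iii): W = PΔV = (357)(24.6 − 55.3) = -10960 J.
W_net = 7114 − 10960 = -3846 J.

W_net ≈ -3850 J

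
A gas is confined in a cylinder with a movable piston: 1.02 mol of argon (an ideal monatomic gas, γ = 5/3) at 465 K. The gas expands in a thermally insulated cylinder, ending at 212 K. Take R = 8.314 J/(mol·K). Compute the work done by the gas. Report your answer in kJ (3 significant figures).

Adiabatic ⇒ Q = 0, so W_by = −ΔU = nCᵥ(T₁ − T₂).
Cᵥ = 3R/2 = 12.47 J/(mol·K).
W = (1.02)(12.47)(465 − 212) = 3218 J.

W ≈ 3.22 kJ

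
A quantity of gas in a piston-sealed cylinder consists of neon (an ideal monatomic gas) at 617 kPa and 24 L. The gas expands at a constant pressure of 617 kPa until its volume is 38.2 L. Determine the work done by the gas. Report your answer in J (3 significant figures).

Isobaric: W = P ΔV.
W = (617 kPa)(38.2 − 24 L) = (617)(14.2) = 8761 J.

W ≈ 8760 J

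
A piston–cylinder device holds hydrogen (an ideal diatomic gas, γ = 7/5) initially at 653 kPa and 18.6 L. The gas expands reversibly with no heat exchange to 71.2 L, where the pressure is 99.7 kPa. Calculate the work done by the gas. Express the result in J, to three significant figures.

W ≈ 12600 J

Adiabatic: W = (P₁V₁ − P₂V₂)/(γ − 1) with γ = 7/5.
P₁V₁ = 12146 J, P₂V₂ = 7099 J.
W = (12146 − 7099) / 0.4 = 12618 J.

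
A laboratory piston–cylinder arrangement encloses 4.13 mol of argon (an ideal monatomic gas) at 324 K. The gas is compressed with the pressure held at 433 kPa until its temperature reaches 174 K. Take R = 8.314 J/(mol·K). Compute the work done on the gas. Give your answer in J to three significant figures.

W ≈ 5150 J

Isobaric: W = P ΔV = nR ΔT.
W = (4.13)(8.314)(174 − 324) = -5151 J.
Work on gas = −W_by = 5151 J.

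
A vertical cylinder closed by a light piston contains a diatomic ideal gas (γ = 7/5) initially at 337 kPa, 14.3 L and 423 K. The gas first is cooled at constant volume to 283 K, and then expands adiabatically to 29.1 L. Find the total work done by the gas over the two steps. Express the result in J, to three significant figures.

W_total ≈ 1990 J

Step 1 (isochoric): W = 0 (constant volume).
After step 1: P = 225.5 kPa (V unchanged).
Step 2 (adiabatic): W = (P₁V₁ − P₂V₂)/(γ−1) = (3224 − 2427)/0.4 = 1994 J.
W_total = 0 + 1994 = 1994 J.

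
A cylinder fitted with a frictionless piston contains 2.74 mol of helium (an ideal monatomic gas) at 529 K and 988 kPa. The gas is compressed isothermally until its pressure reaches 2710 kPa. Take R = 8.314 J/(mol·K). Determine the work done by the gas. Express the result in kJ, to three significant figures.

Isothermal process: W = nRT ln(V₂/V₁) = nRT ln(P₁/P₂).
W = (2.74)(8.314)(529) × ln(988/2710)
  = 12051 × ln(0.3646) = 12051 × -1.009
W_by_gas = -12160 J.

W ≈ -12.2 kJ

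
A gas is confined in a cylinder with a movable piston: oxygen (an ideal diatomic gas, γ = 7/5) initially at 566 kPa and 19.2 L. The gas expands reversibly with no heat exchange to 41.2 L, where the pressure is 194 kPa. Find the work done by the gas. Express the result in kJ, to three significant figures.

Adiabatic: W = (P₁V₁ − P₂V₂)/(γ − 1) with γ = 7/5.
P₁V₁ = 10867 J, P₂V₂ = 7993 J.
W = (10867 − 7993) / 0.4 = 7186 J.

W ≈ 7.19 kJ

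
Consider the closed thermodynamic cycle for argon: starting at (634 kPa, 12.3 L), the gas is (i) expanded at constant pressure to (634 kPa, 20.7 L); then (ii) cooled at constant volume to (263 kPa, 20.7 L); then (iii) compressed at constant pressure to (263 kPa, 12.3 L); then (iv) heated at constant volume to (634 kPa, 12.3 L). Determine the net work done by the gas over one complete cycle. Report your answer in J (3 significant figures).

W_net ≈ 3120 J

Constant-volume legs do no work.
W(i) = (634)(20.7 − 12.3) = 5326 J; W(iii) = (263)(12.3 − 20.7) = -2209 J.
W_net = 5326 − 2209 = 3116 J (the clockwise enclosed area).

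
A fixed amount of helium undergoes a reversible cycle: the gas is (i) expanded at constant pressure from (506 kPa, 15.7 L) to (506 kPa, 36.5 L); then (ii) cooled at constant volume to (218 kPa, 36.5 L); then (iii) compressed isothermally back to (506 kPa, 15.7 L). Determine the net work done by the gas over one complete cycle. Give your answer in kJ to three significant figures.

W_net ≈ 3.81 kJ

Leg (i): W = PΔV = (506)(36.5 − 15.7) = 10525 J.
Leg (ii): W = 0.
Leg (iii): W = PᵢVᵢ ln(V_f/Vᵢ) = (7957) ln(15.7/36.5) = -6713 J.
W_net = 10525 − 6713 = 3812 J.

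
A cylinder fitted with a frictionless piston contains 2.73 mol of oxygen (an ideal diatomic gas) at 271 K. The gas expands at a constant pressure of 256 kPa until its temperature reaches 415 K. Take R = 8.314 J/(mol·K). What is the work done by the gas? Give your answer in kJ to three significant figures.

Isobaric: W = P ΔV = nR ΔT.
W = (2.73)(8.314)(415 − 271) = 3268 J.

W ≈ 3.27 kJ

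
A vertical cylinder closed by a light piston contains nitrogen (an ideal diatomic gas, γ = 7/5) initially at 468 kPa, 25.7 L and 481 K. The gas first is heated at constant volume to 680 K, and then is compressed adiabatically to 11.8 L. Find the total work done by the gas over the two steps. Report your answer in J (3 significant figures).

W_total ≈ -15500 J

Step 1 (isochoric): W = 0 (constant volume).
After step 1: P = 661.6 kPa (V unchanged).
Step 2 (adiabatic): W = (P₁V₁ − P₂V₂)/(γ−1) = (17004 − 23215)/0.4 = -15528 J.
W_total = 0 − 15528 = -15528 J.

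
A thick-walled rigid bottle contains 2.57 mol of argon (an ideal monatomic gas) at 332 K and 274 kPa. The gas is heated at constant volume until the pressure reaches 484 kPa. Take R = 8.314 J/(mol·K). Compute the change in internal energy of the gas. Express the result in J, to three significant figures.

ΔU ≈ 8160 J

Constant volume ⇒ W = 0, so Q = ΔU = nCᵥΔT with Cᵥ = 3R/2 = 12.47 J/(mol·K).
At constant V, T₂/T₁ = P₂/P₁ ⇒ ΔT = T₁(P₂/P₁ − 1) = 332·(484/274 − 1) = 254.5 K.
ΔU = (2.57)(12.47)(254.5) = 8155 J.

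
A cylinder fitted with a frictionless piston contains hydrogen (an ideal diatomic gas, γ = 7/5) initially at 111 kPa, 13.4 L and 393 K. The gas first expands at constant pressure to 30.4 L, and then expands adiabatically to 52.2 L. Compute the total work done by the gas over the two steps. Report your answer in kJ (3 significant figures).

Step 1 (isobaric): W = PΔV = (111 kPa)(30.4 − 13.4 L) = 1887 J.
After step 1: P = 111 kPa, V = 30.4 L, T = 891.6 K.
Step 2 (adiabatic): W = (P₁V₁ − P₂V₂)/(γ−1) = (3374 − 2718)/0.4 = 1641 J.
W_total = 1887 + 1641 = 3528 J.

W_total ≈ 3.53 kJ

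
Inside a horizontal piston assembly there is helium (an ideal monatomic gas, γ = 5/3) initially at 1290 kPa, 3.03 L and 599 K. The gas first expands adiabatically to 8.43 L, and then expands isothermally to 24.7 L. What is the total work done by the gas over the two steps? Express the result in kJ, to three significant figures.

W_total ≈ 5.02 kJ

Step 1 (adiabatic): W = (P₁V₁ − P₂V₂)/(γ−1) = (3909 − 1976)/0.667 = 2899 J.
After step 1: P = 234.4 kPa, V = 8.43 L, T = 302.8 K.
Step 2 (isothermal): W = P₁V₁ ln(V₂/V₁) = (1976) ln(24.7/8.43) = 2124 J.
W_total = 2899 + 2124 = 5023 J.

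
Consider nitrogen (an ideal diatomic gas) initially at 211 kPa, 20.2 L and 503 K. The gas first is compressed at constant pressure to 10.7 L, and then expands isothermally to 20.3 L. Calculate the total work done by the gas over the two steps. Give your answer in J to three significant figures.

Step 1 (isobaric): W = PΔV = (211 kPa)(10.7 − 20.2 L) = -2004 J.
After step 1: P = 211 kPa, V = 10.7 L, T = 266.4 K.
Step 2 (isothermal): W = P₁V₁ ln(V₂/V₁) = (2258) ln(20.3/10.7) = 1446 J.
W_total = -2004 + 1446 = -558.7 J.

W_total ≈ -559 J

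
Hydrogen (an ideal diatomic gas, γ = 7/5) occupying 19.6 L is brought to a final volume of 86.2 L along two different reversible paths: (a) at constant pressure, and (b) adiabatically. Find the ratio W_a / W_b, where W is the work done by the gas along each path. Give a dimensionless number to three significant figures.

W_a / W_b ≈ 3.04

Path (a) isobaric: W = P₁(V₂ − V₁) → W_a/(P₁V₁) = 3.398.
Path (b) adiabatic: W = P₁V₁(1 − (V₁/V₂)^(γ−1))/(γ−1) → W_b/(P₁V₁) = 1.118.
W_a / W_b = 3.398 / 1.118 = 3.04.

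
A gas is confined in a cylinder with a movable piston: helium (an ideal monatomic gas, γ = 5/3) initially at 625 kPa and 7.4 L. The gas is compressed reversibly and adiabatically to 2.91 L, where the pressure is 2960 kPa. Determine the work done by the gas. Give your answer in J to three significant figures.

W ≈ -5980 J

Adiabatic: W = (P₁V₁ − P₂V₂)/(γ − 1) with γ = 5/3.
P₁V₁ = 4625 J, P₂V₂ = 8614 J.
W = (4625 − 8614) / 0.6667 = -5983 J.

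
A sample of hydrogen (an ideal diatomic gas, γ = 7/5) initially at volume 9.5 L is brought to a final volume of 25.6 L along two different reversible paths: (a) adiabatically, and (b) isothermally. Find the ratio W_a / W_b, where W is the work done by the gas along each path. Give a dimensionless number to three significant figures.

W_a / W_b ≈ 0.826

Path (a) adiabatic: W = P₁V₁(1 − (V₁/V₂)^(γ−1))/(γ−1) → W_a/(P₁V₁) = 0.8184.
Path (b) isothermal: W = P₁V₁ ln(V₂/V₁) → W_b/(P₁V₁) = 0.9913.
W_a / W_b = 0.8184 / 0.9913 = 0.8255.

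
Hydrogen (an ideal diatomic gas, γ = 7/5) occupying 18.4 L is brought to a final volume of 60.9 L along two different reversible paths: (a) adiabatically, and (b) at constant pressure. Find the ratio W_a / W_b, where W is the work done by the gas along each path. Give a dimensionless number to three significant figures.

Path (a) adiabatic: W = P₁V₁(1 − (V₁/V₂)^(γ−1))/(γ−1) → W_a/(P₁V₁) = 0.9511.
Path (b) isobaric: W = P₁(V₂ − V₁) → W_b/(P₁V₁) = 2.31.
W_a / W_b = 0.9511 / 2.31 = 0.4118.

W_a / W_b ≈ 0.412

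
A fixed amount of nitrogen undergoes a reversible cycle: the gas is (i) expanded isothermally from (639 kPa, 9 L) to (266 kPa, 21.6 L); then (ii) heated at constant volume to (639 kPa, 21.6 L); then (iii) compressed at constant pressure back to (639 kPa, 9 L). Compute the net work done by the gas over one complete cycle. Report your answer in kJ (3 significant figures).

W_net ≈ -3.02 kJ

Leg (i): W = PᵢVᵢ ln(V_f/Vᵢ) = (5751) ln(21.6/9) = 5035 J.
Leg (ii): W = 0.
Leg (iii): W = PΔV = (639)(9 − 21.6) = -8051 J.
W_net = 5035 − 8051 = -3017 J.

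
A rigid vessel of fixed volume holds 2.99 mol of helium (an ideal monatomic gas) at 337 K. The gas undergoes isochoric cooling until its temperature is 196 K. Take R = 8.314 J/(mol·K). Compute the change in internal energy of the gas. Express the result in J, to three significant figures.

Constant volume ⇒ W = 0, so Q = ΔU = nCᵥΔT with Cᵥ = 3R/2 = 12.47 J/(mol·K).
ΔU = (2.99)(12.47)(196 − 337) = -5258 J.

ΔU ≈ -5260 J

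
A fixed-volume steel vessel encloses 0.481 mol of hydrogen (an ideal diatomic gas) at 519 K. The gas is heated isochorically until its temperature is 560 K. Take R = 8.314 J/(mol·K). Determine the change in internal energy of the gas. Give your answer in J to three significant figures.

Constant volume ⇒ W = 0, so Q = ΔU = nCᵥΔT with Cᵥ = 5R/2 = 20.79 J/(mol·K).
ΔU = (0.481)(20.79)(560 − 519) = 409.9 J.

ΔU ≈ 410 J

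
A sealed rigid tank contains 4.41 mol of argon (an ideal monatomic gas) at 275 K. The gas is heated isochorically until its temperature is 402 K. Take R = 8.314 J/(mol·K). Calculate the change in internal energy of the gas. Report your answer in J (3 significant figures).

Constant volume ⇒ W = 0, so Q = ΔU = nCᵥΔT with Cᵥ = 3R/2 = 12.47 J/(mol·K).
ΔU = (4.41)(12.47)(402 − 275) = 6985 J.

ΔU ≈ 6980 J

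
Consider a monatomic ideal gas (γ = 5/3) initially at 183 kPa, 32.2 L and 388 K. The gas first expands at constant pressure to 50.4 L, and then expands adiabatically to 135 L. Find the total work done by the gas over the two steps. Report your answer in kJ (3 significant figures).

W_total ≈ 9.99 kJ

Step 1 (isobaric): W = PΔV = (183 kPa)(50.4 − 32.2 L) = 3331 J.
After step 1: P = 183 kPa, V = 50.4 L, T = 607.3 K.
Step 2 (adiabatic): W = (P₁V₁ − P₂V₂)/(γ−1) = (9223 − 4782)/0.667 = 6662 J.
W_total = 3331 + 6662 = 9992 J.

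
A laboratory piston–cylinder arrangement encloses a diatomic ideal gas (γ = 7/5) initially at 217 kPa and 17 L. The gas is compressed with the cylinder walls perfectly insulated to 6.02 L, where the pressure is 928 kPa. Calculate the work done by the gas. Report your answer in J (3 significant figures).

Adiabatic: W = (P₁V₁ − P₂V₂)/(γ − 1) with γ = 7/5.
P₁V₁ = 3689 J, P₂V₂ = 5587 J.
W = (3689 − 5587) / 0.4 = -4744 J.

W ≈ -4740 J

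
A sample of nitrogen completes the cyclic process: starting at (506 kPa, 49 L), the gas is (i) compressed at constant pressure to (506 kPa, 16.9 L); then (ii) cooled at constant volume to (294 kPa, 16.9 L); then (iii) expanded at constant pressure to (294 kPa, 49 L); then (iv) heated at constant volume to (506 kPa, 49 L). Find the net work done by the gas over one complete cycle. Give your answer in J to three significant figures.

Constant-volume legs do no work.
W(i) = (506)(16.9 − 49) = -16243 J; W(iii) = (294)(49 − 16.9) = 9437 J.
W_net = -16243 + 9437 = -6805 J (the counter-clockwise enclosed area).

W_net ≈ -6810 J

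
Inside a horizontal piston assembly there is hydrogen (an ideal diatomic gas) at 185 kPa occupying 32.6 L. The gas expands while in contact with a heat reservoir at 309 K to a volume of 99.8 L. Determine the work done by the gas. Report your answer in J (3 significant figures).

Isothermal: W = nRT ln(V₂/V₁) = P₁V₁ ln(V₂/V₁).
P₁V₁ = (185 kPa)(32.6 L) = 6031 J.
W = 6031 × ln(99.8/32.6) = 6031 × 1.119
W_by_gas = 6748 J.

W ≈ 6750 J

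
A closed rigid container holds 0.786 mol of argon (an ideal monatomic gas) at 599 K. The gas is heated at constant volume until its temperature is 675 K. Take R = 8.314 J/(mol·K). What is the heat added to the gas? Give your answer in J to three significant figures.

Q ≈ 745 J

Constant volume ⇒ W = 0, so Q = ΔU = nCᵥΔT with Cᵥ = 3R/2 = 12.47 J/(mol·K).
ΔU = (0.786)(12.47)(675 − 599) = 745 J.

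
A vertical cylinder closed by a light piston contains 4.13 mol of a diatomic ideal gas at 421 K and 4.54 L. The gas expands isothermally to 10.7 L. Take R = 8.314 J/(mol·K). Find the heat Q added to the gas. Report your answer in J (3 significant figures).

Q ≈ 12400 J

Isothermal ⇒ ΔU = 0, so Q = W = nRT ln(V₂/V₁).
Q = (4.13)(8.314)(421) ln(10.7/4.54) = 14456 × 0.8573 = 12393 J.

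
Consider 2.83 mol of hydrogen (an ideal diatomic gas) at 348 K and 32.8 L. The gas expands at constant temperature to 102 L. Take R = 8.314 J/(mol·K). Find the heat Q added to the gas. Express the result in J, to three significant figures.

Q ≈ 9290 J

Isothermal ⇒ ΔU = 0, so Q = W = nRT ln(V₂/V₁).
Q = (2.83)(8.314)(348) ln(102/32.8) = 8188 × 1.135 = 9290 J.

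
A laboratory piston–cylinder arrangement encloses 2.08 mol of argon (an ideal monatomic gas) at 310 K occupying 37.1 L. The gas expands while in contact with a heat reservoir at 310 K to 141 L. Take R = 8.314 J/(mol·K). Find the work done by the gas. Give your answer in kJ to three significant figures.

Isothermal: W = nRT ln(V₂/V₁).
W = (2.08)(8.314)(310) × ln(141/37.1)
  = 5361 × 1.335
W_by_gas = 7158 J.

W ≈ 7.16 kJ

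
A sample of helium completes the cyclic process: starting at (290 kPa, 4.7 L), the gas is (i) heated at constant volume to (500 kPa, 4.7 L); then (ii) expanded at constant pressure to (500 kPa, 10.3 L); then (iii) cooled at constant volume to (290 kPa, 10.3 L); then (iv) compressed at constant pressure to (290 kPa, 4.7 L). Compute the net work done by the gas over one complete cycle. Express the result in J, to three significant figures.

W_net ≈ 1180 J

Constant-volume legs do no work.
W(ii) = (500)(10.3 − 4.7) = 2800 J; W(iv) = (290)(4.7 − 10.3) = -1624 J.
W_net = 2800 − 1624 = 1176 J (the clockwise enclosed area).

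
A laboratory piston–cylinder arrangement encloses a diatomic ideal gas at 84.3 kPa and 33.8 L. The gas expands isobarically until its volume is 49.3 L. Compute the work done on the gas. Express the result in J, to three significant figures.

W ≈ -1310 J

Isobaric: W = P ΔV.
W = (84.3 kPa)(49.3 − 33.8 L) = (84.3)(15.5) = 1307 J.
Work on gas = −W_by = -1307 J.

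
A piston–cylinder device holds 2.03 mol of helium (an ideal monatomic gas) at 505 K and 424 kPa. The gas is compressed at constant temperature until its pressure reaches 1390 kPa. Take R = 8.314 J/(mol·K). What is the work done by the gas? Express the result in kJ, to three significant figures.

Isothermal process: W = nRT ln(V₂/V₁) = nRT ln(P₁/P₂).
W = (2.03)(8.314)(505) × ln(424/1390)
  = 8523 × ln(0.305) = 8523 × -1.187
W_by_gas = -10120 J.

W ≈ -10.1 kJ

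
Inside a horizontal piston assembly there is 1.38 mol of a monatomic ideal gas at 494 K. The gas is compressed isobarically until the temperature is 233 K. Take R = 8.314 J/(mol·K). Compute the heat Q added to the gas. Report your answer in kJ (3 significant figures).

Q ≈ -7.49 kJ

Isobaric: W = nRΔT = (1.38)(8.314)(-261) = -2995 J.
ΔU = nCᵥΔT with Cᵥ = 3R/2: ΔU = (1.38)(12.47)(-261) = -4492 J.
Q = ΔU + W = -4492 − 2995 = -7486 J.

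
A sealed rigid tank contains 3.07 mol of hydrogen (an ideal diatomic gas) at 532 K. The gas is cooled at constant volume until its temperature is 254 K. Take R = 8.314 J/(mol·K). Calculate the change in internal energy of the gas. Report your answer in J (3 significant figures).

ΔU ≈ -17700 J

Constant volume ⇒ W = 0, so Q = ΔU = nCᵥΔT with Cᵥ = 5R/2 = 20.79 J/(mol·K).
ΔU = (3.07)(20.79)(254 − 532) = -17739 J.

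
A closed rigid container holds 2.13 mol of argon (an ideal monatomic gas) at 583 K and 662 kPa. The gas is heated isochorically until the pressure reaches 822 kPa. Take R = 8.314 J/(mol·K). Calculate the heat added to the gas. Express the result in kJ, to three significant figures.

Q ≈ 3.74 kJ

Constant volume ⇒ W = 0, so Q = ΔU = nCᵥΔT with Cᵥ = 3R/2 = 12.47 J/(mol·K).
At constant V, T₂/T₁ = P₂/P₁ ⇒ ΔT = T₁(P₂/P₁ − 1) = 583·(822/662 − 1) = 140.9 K.
ΔU = (2.13)(12.47)(140.9) = 3743 J.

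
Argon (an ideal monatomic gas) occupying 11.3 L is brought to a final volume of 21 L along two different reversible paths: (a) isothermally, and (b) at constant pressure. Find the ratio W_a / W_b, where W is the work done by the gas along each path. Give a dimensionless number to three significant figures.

W_a / W_b ≈ 0.722

Path (a) isothermal: W = P₁V₁ ln(V₂/V₁) → W_a/(P₁V₁) = 0.6197.
Path (b) isobaric: W = P₁(V₂ − V₁) → W_b/(P₁V₁) = 0.8584.
W_a / W_b = 0.6197 / 0.8584 = 0.7219.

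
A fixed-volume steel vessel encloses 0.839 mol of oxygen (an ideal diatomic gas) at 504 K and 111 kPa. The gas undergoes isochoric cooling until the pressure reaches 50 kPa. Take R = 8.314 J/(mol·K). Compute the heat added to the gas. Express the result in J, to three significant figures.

Constant volume ⇒ W = 0, so Q = ΔU = nCᵥΔT with Cᵥ = 5R/2 = 20.79 J/(mol·K).
At constant V, T₂/T₁ = P₂/P₁ ⇒ ΔT = T₁(P₂/P₁ − 1) = 504·(50/111 − 1) = -277 K.
ΔU = (0.839)(20.79)(-277) = -4830 J.

Q ≈ -4830 J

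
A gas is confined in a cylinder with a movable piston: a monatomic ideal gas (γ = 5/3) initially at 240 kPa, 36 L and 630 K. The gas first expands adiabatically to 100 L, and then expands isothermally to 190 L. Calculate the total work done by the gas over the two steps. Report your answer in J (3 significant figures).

W_total ≈ 9210 J

Step 1 (adiabatic): W = (P₁V₁ − P₂V₂)/(γ−1) = (8640 − 4372)/0.667 = 6401 J.
After step 1: P = 43.72 kPa, V = 100 L, T = 318.8 K.
Step 2 (isothermal): W = P₁V₁ ln(V₂/V₁) = (4372) ln(190/100) = 2806 J.
W_total = 6401 + 2806 = 9208 J.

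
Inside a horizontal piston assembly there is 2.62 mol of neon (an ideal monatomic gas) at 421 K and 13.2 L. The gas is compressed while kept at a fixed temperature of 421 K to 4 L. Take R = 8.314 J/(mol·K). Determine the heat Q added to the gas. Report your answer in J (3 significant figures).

Isothermal ⇒ ΔU = 0, so Q = W = nRT ln(V₂/V₁).
Q = (2.62)(8.314)(421) ln(4/13.2) = 9171 × -1.194 = -10949 J.

Q ≈ -10900 J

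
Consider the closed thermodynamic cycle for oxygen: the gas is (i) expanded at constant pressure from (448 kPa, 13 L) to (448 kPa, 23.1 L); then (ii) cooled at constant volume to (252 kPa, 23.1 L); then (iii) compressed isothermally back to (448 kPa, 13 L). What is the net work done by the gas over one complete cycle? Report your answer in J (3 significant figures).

W_net ≈ 1180 J

Leg (i): W = PΔV = (448)(23.1 − 13) = 4525 J.
Leg (ii): W = 0.
Leg (iii): W = PᵢVᵢ ln(V_f/Vᵢ) = (5821) ln(13/23.1) = -3347 J.
W_net = 4525 − 3347 = 1178 J.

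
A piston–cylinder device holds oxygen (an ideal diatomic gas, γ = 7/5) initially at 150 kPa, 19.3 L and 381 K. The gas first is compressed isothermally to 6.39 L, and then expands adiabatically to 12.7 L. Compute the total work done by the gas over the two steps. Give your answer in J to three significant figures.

Step 1 (isothermal): W = P₁V₁ ln(V₂/V₁) = (2895) ln(6.39/19.3) = -3200 J.
After step 1: P = 453.1 kPa, V = 6.39 L, T = 381 K.
Step 2 (adiabatic): W = (P₁V₁ − P₂V₂)/(γ−1) = (2895 − 2200)/0.4 = 1739 J.
W_total = -3200 + 1739 = -1461 J.

W_total ≈ -1460 J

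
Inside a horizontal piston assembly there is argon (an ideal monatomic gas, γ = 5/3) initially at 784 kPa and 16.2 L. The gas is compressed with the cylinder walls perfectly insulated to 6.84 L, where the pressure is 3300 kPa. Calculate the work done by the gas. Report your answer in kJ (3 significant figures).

Adiabatic: W = (P₁V₁ − P₂V₂)/(γ − 1) with γ = 5/3.
P₁V₁ = 12701 J, P₂V₂ = 22572 J.
W = (12701 − 22572) / 0.6667 = -14807 J.

W ≈ -14.8 kJ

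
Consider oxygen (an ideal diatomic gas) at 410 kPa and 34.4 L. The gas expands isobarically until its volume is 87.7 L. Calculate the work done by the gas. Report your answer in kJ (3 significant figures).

W ≈ 21.9 kJ

Isobaric: W = P ΔV.
W = (410 kPa)(87.7 − 34.4 L) = (410)(53.3) = 21853 J.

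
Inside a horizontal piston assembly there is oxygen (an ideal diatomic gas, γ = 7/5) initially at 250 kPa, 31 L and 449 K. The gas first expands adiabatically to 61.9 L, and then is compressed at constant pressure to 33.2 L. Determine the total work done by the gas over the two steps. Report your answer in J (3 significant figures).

W_total ≈ 1960 J

Step 1 (adiabatic): W = (P₁V₁ − P₂V₂)/(γ−1) = (7750 − 5877)/0.4 = 4682 J.
After step 1: P = 94.95 kPa, V = 61.9 L, T = 340.5 K.
Step 2 (isobaric): W = PΔV = (94.95 kPa)(33.2 − 61.9 L) = -2725 J.
W_total = 4682 − 2725 = 1957 J.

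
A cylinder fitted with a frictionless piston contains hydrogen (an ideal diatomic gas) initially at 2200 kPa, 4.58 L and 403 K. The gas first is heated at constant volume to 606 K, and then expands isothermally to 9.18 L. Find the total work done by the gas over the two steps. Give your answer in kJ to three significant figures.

Step 1 (isochoric): W = 0 (constant volume).
After step 1: P = 3308 kPa (V unchanged).
Step 2 (isothermal): W = P₁V₁ ln(V₂/V₁) = (15152) ln(9.18/4.58) = 10535 J.
W_total = 0 + 10535 = 10535 J.

W_total ≈ 10.5 kJ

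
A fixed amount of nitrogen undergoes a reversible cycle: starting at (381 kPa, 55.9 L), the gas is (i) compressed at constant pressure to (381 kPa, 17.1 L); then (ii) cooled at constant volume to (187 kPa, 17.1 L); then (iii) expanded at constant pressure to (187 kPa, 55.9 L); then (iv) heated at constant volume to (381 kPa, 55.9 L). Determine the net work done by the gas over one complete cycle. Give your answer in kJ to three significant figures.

W_net ≈ -7.53 kJ

Constant-volume legs do no work.
W(i) = (381)(17.1 − 55.9) = -14783 J; W(iii) = (187)(55.9 − 17.1) = 7256 J.
W_net = -14783 + 7256 = -7527 J (the counter-clockwise enclosed area).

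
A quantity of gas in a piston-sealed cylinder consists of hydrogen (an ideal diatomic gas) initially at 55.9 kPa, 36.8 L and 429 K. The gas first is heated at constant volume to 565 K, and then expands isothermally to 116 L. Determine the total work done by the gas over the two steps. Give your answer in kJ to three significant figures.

W_total ≈ 3.11 kJ

Step 1 (isochoric): W = 0 (constant volume).
After step 1: P = 73.62 kPa (V unchanged).
Step 2 (isothermal): W = P₁V₁ ln(V₂/V₁) = (2709) ln(116/36.8) = 3110 J.
W_total = 0 + 3110 = 3110 J.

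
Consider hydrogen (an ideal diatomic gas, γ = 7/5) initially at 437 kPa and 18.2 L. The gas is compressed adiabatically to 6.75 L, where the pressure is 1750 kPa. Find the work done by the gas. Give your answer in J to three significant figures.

W ≈ -9650 J

Adiabatic: W = (P₁V₁ − P₂V₂)/(γ − 1) with γ = 7/5.
P₁V₁ = 7953 J, P₂V₂ = 11812 J.
W = (7953 − 11812) / 0.4 = -9648 J.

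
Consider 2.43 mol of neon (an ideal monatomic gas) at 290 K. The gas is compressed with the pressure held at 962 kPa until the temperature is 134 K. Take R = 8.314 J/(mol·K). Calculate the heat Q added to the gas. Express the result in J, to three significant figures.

Isobaric: W = nRΔT = (2.43)(8.314)(-156) = -3152 J.
ΔU = nCᵥΔT with Cᵥ = 3R/2: ΔU = (2.43)(12.47)(-156) = -4728 J.
Q = ΔU + W = -4728 − 3152 = -7879 J.

Q ≈ -7880 J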